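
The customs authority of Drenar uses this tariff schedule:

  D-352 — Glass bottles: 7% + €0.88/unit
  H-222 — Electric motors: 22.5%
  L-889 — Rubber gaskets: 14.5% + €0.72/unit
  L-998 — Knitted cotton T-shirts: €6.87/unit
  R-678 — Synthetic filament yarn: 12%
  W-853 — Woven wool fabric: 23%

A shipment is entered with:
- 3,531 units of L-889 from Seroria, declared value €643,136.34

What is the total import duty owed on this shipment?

Line 1 (L-889, Seroria, 3,531 units, €643,136.34):
Base rate for L-889 is 14.5% + €0.72/unit.
Duty = €643,136.34 × 14.5% + 3,531 × €0.72 = €95,797.09.

€95,797.09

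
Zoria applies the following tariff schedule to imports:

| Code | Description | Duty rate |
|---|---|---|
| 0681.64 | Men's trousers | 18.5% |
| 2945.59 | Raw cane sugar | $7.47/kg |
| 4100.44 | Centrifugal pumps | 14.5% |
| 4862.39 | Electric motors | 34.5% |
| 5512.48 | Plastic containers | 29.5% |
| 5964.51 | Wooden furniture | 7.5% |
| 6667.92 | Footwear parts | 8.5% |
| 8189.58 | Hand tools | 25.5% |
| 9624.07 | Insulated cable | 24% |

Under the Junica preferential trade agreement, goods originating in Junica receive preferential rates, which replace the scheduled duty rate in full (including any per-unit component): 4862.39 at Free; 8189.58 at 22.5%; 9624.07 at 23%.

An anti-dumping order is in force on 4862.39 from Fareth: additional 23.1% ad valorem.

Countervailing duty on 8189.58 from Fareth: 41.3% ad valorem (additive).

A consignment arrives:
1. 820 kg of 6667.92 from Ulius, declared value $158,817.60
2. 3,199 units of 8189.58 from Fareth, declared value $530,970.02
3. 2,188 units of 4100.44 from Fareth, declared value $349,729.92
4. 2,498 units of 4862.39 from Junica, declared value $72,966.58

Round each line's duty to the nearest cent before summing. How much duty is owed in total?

$418,898.31

Line 1 (6667.92, Ulius, 820 kg, $158,817.60):
Base rate for 6667.92 is 8.5%.
Duty = $158,817.60 × 8.5% = $13,499.50.
Line 2 (8189.58, Fareth, 3,199 units, $530,970.02):
Base rate for 8189.58 is 25.5%.
8189.58 has an FTA preferential rate, but origin Fareth is not Junica; base rate stands.
Additional duty on 8189.58 from Fareth: +41.3%. Applied ad valorem rate: 25.5% + 41.3% = 66.8%.
Duty = $530,970.02 × 66.8% = $354,687.97.
Line 3 (4100.44, Fareth, 2,188 units, $349,729.92):
Base rate for 4100.44 is 14.5%.
Duty = $349,729.92 × 14.5% = $50,710.84.
Line 4 (4862.39, Junica, 2,498 units, $72,966.58):
Base rate for 4862.39 is 34.5%.
Origin Junica qualifies under the Zoria–Junica agreement and 4862.39 is covered: preferential rate Free applies instead.
The additional-duty order on 4862.39 targets Fareth, not Junica; it does not apply.
Duty = $72,966.58 × 0% = $0.00.
Total = $13,499.50 + $354,687.97 + $50,710.84 + $0.00 = $418,898.31.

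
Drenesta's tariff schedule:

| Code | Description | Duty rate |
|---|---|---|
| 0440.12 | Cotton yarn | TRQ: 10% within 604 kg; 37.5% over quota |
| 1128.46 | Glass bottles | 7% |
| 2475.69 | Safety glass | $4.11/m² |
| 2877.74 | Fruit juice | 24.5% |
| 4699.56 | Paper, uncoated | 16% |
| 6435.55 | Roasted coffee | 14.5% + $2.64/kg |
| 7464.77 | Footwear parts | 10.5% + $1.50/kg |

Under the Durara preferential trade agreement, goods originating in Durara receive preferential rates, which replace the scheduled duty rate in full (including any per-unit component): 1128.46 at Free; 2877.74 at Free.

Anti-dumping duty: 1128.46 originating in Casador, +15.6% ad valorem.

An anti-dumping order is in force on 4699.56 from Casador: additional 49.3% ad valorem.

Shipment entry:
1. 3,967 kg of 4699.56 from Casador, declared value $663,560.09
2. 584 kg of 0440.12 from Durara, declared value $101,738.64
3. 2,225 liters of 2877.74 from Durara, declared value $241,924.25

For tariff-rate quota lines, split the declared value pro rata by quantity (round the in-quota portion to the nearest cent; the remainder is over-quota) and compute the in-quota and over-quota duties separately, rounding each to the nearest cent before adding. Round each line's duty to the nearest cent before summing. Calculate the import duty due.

$443,478.60

Line 1 (4699.56, Casador, 3,967 kg, $663,560.09):
Base rate for 4699.56 is 16%.
Additional duty on 4699.56 from Casador: +49.3%. Applied ad valorem rate: 16% + 49.3% = 65.3%.
Duty = $663,560.09 × 65.3% = $433,304.74.
Line 2 (0440.12, Durara, 584 kg, $101,738.64):
Code 0440.12 is under a tariff-rate quota (threshold 604 kg). Quantity 584 kg is within the quota, so the in-quota rate 10% applies to the full value.
Duty = $101,738.64 × 10% = $10,173.86.
Line 3 (2877.74, Durara, 2,225 liters, $241,924.25):
Base rate for 2877.74 is 24.5%.
Origin Durara qualifies under the Drenesta–Durara agreement and 2877.74 is covered: preferential rate Free applies instead.
Duty = $241,924.25 × 0% = $0.00.
Total = $433,304.74 + $10,173.86 + $0.00 = $443,478.60.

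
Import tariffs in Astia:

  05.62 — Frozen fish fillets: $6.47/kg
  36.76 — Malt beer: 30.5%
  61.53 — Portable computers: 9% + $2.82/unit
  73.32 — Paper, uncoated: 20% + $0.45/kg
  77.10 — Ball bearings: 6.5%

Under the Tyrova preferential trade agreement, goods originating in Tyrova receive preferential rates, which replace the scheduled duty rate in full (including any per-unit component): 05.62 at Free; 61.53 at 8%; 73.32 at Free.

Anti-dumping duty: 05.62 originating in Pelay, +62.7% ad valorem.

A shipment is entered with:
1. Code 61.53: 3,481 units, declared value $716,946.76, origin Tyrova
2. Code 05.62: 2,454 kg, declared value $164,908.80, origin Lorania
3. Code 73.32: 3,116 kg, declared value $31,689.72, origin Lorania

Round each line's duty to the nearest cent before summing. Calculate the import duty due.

$80,973.26

Line 1 (61.53, Tyrova, 3,481 units, $716,946.76):
Base rate for 61.53 is 9% + $2.82/unit.
Origin Tyrova qualifies under the Astia–Tyrova agreement and 61.53 is covered: preferential rate 8% applies instead.
Duty = $716,946.76 × 8% = $57,355.74.
Line 2 (05.62, Lorania, 2,454 kg, $164,908.80):
Base rate for 05.62 is $6.47/kg.
05.62 has an FTA preferential rate, but origin Lorania is not Tyrova; base rate stands.
The additional-duty order on 05.62 targets Pelay, not Lorania; it does not apply.
Duty = 2,454 × $6.47 = $15,877.38.
Line 3 (73.32, Lorania, 3,116 kg, $31,689.72):
Base rate for 73.32 is 20% + $0.45/kg.
73.32 has an FTA preferential rate, but origin Lorania is not Tyrova; base rate stands.
Duty = $31,689.72 × 20% + 3,116 × $0.45 = $7,740.14.
Total = $57,355.74 + $15,877.38 + $7,740.14 = $80,973.26.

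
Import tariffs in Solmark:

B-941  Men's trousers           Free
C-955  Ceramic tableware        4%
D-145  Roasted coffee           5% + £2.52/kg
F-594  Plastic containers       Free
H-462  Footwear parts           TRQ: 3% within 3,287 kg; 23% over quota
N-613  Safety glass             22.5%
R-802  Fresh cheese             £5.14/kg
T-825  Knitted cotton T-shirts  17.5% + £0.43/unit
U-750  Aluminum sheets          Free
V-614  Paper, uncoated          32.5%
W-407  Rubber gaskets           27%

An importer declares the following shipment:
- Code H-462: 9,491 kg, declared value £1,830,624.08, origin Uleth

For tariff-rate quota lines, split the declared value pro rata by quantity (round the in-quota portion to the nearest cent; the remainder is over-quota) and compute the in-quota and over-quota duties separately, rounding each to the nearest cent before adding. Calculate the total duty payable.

Line 1 (H-462, Uleth, 9,491 kg, £1,830,624.08):
Code H-462 is under a tariff-rate quota (threshold 3,287 kg). In-quota: 3,287 kg at 3%; over-quota: 6,204 kg at 23%.
Pro-rata value split: in-quota = £1,830,624.08 × 3,287/9,491 = £633,996.56; over-quota = £1,830,624.08 − £633,996.56 = £1,196,627.52.
In-quota duty = £633,996.56 × 3% = £19,019.90. Over-quota duty = £1,196,627.52 × 23% = £275,224.33.
Line duty = £19,019.90 + £275,224.33 = £294,244.23.

£294,244.23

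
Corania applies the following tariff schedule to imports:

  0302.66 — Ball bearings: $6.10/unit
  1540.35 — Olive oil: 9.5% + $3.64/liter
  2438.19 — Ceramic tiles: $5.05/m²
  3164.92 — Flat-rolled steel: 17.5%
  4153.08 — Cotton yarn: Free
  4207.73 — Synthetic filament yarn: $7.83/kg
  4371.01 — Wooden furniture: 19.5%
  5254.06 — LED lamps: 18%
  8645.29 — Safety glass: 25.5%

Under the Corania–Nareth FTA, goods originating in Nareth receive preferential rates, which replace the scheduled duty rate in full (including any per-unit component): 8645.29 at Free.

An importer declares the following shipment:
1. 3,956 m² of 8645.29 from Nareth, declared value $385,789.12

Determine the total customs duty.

Line 1 (8645.29, Nareth, 3,956 m², $385,789.12):
Base rate for 8645.29 is 25.5%.
Origin Nareth qualifies under the Corania–Nareth agreement and 8645.29 is covered: preferential rate Free applies instead.
Duty = $385,789.12 × 0% = $0.00.

$0.00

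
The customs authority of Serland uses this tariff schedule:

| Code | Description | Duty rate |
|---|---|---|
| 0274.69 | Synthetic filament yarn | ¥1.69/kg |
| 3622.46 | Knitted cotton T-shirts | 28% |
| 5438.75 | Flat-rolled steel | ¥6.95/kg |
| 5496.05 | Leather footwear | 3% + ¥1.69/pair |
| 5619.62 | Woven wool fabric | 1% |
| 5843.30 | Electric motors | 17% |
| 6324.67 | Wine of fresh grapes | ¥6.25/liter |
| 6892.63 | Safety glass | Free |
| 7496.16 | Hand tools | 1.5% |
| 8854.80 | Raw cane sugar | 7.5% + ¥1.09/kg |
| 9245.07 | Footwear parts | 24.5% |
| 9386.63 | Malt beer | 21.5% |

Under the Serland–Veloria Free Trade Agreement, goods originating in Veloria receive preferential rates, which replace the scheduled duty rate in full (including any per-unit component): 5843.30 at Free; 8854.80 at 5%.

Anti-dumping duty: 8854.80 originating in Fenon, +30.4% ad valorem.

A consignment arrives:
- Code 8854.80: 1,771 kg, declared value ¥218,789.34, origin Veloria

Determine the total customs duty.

¥10,939.47

Line 1 (8854.80, Veloria, 1,771 kg, ¥218,789.34):
Base rate for 8854.80 is 7.5% + ¥1.09/kg.
Origin Veloria qualifies under the Serland–Veloria agreement and 8854.80 is covered: preferential rate 5% applies instead.
The additional-duty order on 8854.80 targets Fenon, not Veloria; it does not apply.
Duty = ¥218,789.34 × 5% = ¥10,939.47.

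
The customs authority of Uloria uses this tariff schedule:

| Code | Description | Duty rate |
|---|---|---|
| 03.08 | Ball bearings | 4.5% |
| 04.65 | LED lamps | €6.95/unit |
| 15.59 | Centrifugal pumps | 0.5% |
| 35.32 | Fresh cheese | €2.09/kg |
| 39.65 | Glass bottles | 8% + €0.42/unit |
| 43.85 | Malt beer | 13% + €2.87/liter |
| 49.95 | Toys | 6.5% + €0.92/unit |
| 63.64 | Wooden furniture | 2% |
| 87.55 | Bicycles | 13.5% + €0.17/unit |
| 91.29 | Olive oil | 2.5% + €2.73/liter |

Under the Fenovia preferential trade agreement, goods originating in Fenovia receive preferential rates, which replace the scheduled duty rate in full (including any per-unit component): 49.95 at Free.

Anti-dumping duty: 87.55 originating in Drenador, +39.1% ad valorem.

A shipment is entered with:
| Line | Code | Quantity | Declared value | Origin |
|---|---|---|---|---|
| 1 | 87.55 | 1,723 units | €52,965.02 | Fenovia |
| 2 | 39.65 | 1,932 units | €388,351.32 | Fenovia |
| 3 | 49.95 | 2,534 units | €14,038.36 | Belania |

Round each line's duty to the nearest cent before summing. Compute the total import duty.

Line 1 (87.55, Fenovia, 1,723 units, €52,965.02):
Base rate for 87.55 is 13.5% + €0.17/unit.
Origin Fenovia is the FTA partner but 87.55 is not on the preference list; base rate stands.
The additional-duty order on 87.55 targets Drenador, not Fenovia; it does not apply.
Duty = €52,965.02 × 13.5% + 1,723 × €0.17 = €7,443.19.
Line 2 (39.65, Fenovia, 1,932 units, €388,351.32):
Base rate for 39.65 is 8% + €0.42/unit.
Origin Fenovia is the FTA partner but 39.65 is not on the preference list; base rate stands.
Duty = €388,351.32 × 8% + 1,932 × €0.42 = €31,879.55.
Line 3 (49.95, Belania, 2,534 units, €14,038.36):
Base rate for 49.95 is 6.5% + €0.92/unit.
49.95 has an FTA preferential rate, but origin Belania is not Fenovia; base rate stands.
Duty = €14,038.36 × 6.5% + 2,534 × €0.92 = €3,243.77.
Total = €7,443.19 + €31,879.55 + €3,243.77 = €42,566.51.

€42,566.51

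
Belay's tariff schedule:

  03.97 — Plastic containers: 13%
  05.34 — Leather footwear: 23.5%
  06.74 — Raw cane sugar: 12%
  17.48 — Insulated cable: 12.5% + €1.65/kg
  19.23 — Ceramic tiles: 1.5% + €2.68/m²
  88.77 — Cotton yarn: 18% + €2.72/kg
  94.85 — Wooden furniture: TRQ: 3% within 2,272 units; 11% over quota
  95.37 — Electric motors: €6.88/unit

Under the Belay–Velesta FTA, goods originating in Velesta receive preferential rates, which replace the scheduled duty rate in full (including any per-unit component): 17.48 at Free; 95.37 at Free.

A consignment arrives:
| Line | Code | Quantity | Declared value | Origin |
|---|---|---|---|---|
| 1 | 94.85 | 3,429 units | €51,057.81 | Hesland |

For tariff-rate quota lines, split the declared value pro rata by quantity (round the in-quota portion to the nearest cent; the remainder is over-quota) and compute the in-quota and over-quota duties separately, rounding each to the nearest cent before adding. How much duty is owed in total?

€2,909.95

Line 1 (94.85, Hesland, 3,429 units, €51,057.81):
Code 94.85 is under a tariff-rate quota (threshold 2,272 units). In-quota: 2,272 units at 3%; over-quota: 1,157 units at 11%.
Pro-rata value split: in-quota = €51,057.81 × 2,272/3,429 = €33,830.08; over-quota = €51,057.81 − €33,830.08 = €17,227.73.
In-quota duty = €33,830.08 × 3% = €1,014.90. Over-quota duty = €17,227.73 × 11% = €1,895.05.
Line duty = €1,014.90 + €1,895.05 = €2,909.95.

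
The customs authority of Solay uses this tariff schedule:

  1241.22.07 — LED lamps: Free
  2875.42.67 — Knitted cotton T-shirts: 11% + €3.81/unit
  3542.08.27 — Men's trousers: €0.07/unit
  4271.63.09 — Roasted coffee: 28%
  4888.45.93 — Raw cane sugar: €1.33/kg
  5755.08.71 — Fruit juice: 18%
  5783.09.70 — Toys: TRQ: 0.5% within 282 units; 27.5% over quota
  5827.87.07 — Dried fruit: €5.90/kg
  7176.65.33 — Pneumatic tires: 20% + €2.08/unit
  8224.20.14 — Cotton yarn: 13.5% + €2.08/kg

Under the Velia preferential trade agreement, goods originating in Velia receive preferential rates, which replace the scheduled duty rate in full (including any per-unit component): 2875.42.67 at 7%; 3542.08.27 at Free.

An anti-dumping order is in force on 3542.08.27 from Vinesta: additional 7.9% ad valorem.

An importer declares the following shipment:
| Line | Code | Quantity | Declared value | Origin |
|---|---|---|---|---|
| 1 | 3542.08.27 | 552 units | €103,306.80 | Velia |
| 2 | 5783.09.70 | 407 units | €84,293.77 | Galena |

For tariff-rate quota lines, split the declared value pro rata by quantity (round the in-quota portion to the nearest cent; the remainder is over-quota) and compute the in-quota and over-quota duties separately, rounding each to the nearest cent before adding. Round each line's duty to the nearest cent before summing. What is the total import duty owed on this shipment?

Line 1 (3542.08.27, Velia, 552 units, €103,306.80):
Base rate for 3542.08.27 is €0.07/unit.
Origin Velia qualifies under the Solay–Velia agreement and 3542.08.27 is covered: preferential rate Free applies instead.
The additional-duty order on 3542.08.27 targets Vinesta, not Velia; it does not apply.
Duty = €103,306.80 × 0% = €0.00.
Line 2 (5783.09.70, Galena, 407 units, €84,293.77):
Code 5783.09.70 is under a tariff-rate quota (threshold 282 units). In-quota: 282 units at 0.5%; over-quota: 125 units at 27.5%.
Pro-rata value split: in-quota = €84,293.77 × 282/407 = €58,405.02; over-quota = €84,293.77 − €58,405.02 = €25,888.75.
In-quota duty = €58,405.02 × 0.5% = €292.03. Over-quota duty = €25,888.75 × 27.5% = €7,119.41.
Line duty = €292.03 + €7,119.41 = €7,411.44.
Total = €0.00 + €7,411.44 = €7,411.44.

€7,411.44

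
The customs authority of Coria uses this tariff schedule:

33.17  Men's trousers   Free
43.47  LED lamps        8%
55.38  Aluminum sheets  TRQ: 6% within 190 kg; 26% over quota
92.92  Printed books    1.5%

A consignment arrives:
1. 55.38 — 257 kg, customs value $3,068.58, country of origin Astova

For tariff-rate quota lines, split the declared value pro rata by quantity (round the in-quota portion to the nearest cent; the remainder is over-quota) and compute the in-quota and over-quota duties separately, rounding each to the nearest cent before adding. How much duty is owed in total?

Line 1 (55.38, Astova, 257 kg, $3,068.58):
Code 55.38 is under a tariff-rate quota (threshold 190 kg). In-quota: 190 kg at 6%; over-quota: 67 kg at 26%.
Pro-rata value split: in-quota = $3,068.58 × 190/257 = $2,268.60; over-quota = $3,068.58 − $2,268.60 = $799.98.
In-quota duty = $2,268.60 × 6% = $136.12. Over-quota duty = $799.98 × 26% = $207.99.
Line duty = $136.12 + $207.99 = $344.11.

$344.11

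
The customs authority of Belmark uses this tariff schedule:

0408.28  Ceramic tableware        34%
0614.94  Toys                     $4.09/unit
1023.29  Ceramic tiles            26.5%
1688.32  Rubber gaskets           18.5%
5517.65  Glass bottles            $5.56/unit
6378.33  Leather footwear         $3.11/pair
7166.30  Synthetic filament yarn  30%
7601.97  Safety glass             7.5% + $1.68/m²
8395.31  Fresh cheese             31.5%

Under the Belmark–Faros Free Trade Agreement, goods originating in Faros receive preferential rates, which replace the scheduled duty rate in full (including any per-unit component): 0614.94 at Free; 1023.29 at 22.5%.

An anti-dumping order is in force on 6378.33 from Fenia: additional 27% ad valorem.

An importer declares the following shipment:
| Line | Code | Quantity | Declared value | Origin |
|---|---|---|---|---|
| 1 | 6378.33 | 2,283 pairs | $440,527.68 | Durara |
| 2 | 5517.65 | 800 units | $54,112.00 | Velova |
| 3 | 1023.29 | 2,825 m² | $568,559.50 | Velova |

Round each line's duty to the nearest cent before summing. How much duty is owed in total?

$162,216.40

Line 1 (6378.33, Durara, 2,283 pairs, $440,527.68):
Base rate for 6378.33 is $3.11/pair.
The additional-duty order on 6378.33 targets Fenia, not Durara; it does not apply.
Duty = 2,283 × $3.11 = $7,100.13.
Line 2 (5517.65, Velova, 800 units, $54,112.00):
Base rate for 5517.65 is $5.56/unit.
Duty = 800 × $5.56 = $4,448.00.
Line 3 (1023.29, Velova, 2,825 m², $568,559.50):
Base rate for 1023.29 is 26.5%.
1023.29 has an FTA preferential rate, but origin Velova is not Faros; base rate stands.
Duty = $568,559.50 × 26.5% = $150,668.27.
Total = $7,100.13 + $4,448.00 + $150,668.27 = $162,216.40.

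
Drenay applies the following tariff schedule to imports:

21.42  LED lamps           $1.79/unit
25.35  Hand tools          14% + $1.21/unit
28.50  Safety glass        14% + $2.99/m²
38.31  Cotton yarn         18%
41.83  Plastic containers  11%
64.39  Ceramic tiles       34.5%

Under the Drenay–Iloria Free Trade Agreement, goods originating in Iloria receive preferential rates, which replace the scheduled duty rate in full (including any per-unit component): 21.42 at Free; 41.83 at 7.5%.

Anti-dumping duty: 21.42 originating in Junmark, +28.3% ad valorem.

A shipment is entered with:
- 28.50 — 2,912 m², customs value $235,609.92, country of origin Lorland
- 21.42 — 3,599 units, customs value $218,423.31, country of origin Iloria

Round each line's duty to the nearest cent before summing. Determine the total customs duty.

Line 1 (28.50, Lorland, 2,912 m², $235,609.92):
Base rate for 28.50 is 14% + $2.99/m².
Duty = $235,609.92 × 14% + 2,912 × $2.99 = $41,692.27.
Line 2 (21.42, Iloria, 3,599 units, $218,423.31):
Base rate for 21.42 is $1.79/unit.
Origin Iloria qualifies under the Drenay–Iloria agreement and 21.42 is covered: preferential rate Free applies instead.
The additional-duty order on 21.42 targets Junmark, not Iloria; it does not apply.
Duty = $218,423.31 × 0% = $0.00.
Total = $41,692.27 + $0.00 = $41,692.27.

$41,692.27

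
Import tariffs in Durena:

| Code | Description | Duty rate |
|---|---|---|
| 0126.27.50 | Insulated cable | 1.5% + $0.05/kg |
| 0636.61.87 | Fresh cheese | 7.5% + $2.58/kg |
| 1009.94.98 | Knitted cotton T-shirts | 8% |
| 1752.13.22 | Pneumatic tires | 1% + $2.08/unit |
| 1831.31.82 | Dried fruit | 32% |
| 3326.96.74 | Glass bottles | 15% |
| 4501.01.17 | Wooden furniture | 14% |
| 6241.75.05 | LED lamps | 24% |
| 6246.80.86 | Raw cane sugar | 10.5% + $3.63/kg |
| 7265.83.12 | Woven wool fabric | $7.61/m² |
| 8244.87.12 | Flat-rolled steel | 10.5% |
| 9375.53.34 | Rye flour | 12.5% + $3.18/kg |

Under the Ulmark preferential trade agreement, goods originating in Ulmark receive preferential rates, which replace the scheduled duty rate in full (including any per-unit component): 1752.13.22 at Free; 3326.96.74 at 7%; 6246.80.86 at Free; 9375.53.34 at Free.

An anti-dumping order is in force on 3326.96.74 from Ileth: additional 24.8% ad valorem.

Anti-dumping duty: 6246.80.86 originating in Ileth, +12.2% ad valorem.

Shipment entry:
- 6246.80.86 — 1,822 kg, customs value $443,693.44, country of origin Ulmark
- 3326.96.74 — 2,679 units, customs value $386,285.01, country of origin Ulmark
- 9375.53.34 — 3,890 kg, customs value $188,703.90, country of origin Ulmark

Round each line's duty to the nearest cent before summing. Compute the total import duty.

Line 1 (6246.80.86, Ulmark, 1,822 kg, $443,693.44):
Base rate for 6246.80.86 is 10.5% + $3.63/kg.
Origin Ulmark qualifies under the Durena–Ulmark agreement and 6246.80.86 is covered: preferential rate Free applies instead.
The additional-duty order on 6246.80.86 targets Ileth, not Ulmark; it does not apply.
Duty = $443,693.44 × 0% = $0.00.
Line 2 (3326.96.74, Ulmark, 2,679 units, $386,285.01):
Base rate for 3326.96.74 is 15%.
Origin Ulmark qualifies under the Durena–Ulmark agreement and 3326.96.74 is covered: preferential rate 7% applies instead.
The additional-duty order on 3326.96.74 targets Ileth, not Ulmark; it does not apply.
Duty = $386,285.01 × 7% = $27,039.95.
Line 3 (9375.53.34, Ulmark, 3,890 kg, $188,703.90):
Base rate for 9375.53.34 is 12.5% + $3.18/kg.
Origin Ulmark qualifies under the Durena–Ulmark agreement and 9375.53.34 is covered: preferential rate Free applies instead.
Duty = $188,703.90 × 0% = $0.00.
Total = $0.00 + $27,039.95 + $0.00 = $27,039.95.

$27,039.95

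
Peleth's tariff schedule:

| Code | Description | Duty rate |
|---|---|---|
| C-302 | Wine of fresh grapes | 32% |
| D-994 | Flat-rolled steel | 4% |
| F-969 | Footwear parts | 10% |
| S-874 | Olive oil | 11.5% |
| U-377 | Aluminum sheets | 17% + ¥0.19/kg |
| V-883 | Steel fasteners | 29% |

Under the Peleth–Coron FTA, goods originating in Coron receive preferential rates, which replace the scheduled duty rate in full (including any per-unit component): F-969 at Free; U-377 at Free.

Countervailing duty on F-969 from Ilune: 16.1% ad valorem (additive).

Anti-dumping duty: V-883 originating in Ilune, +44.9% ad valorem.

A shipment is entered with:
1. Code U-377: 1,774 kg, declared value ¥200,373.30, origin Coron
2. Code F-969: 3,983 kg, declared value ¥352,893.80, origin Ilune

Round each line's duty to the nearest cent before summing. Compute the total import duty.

¥92,105.28

Line 1 (U-377, Coron, 1,774 kg, ¥200,373.30):
Base rate for U-377 is 17% + ¥0.19/kg.
Origin Coron qualifies under the Peleth–Coron agreement and U-377 is covered: preferential rate Free applies instead.
Duty = ¥200,373.30 × 0% = ¥0.00.
Line 2 (F-969, Ilune, 3,983 kg, ¥352,893.80):
Base rate for F-969 is 10%.
F-969 has an FTA preferential rate, but origin Ilune is not Coron; base rate stands.
Additional duty on F-969 from Ilune: +16.1%. Applied ad valorem rate: 10% + 16.1% = 26.1%.
Duty = ¥352,893.80 × 26.1% = ¥92,105.28.
Total = ¥0.00 + ¥92,105.28 = ¥92,105.28.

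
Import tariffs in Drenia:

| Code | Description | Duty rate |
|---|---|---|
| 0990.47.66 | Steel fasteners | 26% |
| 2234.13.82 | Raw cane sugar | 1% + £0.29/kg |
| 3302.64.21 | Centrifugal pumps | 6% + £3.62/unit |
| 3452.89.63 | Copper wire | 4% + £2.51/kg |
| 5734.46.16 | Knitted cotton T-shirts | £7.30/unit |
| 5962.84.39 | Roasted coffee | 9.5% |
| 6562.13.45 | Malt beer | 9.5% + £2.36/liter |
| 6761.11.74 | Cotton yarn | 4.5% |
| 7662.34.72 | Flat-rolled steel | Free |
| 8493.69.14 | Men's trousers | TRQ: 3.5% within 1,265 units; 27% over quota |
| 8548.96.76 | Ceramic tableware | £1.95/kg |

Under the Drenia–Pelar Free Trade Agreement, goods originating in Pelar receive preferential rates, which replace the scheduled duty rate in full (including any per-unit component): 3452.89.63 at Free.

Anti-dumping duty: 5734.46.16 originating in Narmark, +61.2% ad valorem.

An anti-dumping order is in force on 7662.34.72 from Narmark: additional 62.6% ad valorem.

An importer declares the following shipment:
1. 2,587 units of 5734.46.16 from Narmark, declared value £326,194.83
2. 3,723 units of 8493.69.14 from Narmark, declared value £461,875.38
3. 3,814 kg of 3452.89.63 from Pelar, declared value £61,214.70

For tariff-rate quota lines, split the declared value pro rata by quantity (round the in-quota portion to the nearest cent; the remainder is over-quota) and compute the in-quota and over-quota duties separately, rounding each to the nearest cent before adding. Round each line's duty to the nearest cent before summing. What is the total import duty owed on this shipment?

£306,342.76

Line 1 (5734.46.16, Narmark, 2,587 units, £326,194.83):
Base rate for 5734.46.16 is £7.30/unit.
Additional duty on 5734.46.16 from Narmark: +61.2% ad valorem. Applied ad valorem rate = 61.2%.
Duty = £326,194.83 × 61.2% + 2,587 × £7.30 = £218,516.34.
Line 2 (8493.69.14, Narmark, 3,723 units, £461,875.38):
Code 8493.69.14 is under a tariff-rate quota (threshold 1,265 units). In-quota: 1,265 units at 3.5%; over-quota: 2,458 units at 27%.
Pro-rata value split: in-quota = £461,875.38 × 1,265/3,723 = £156,935.90; over-quota = £461,875.38 − £156,935.90 = £304,939.48.
In-quota duty = £156,935.90 × 3.5% = £5,492.76. Over-quota duty = £304,939.48 × 27% = £82,333.66.
Line duty = £5,492.76 + £82,333.66 = £87,826.42.
Line 3 (3452.89.63, Pelar, 3,814 kg, £61,214.70):
Base rate for 3452.89.63 is 4% + £2.51/kg.
Origin Pelar qualifies under the Drenia–Pelar agreement and 3452.89.63 is covered: preferential rate Free applies instead.
Duty = £61,214.70 × 0% = £0.00.
Total = £218,516.34 + £87,826.42 + £0.00 = £306,342.76.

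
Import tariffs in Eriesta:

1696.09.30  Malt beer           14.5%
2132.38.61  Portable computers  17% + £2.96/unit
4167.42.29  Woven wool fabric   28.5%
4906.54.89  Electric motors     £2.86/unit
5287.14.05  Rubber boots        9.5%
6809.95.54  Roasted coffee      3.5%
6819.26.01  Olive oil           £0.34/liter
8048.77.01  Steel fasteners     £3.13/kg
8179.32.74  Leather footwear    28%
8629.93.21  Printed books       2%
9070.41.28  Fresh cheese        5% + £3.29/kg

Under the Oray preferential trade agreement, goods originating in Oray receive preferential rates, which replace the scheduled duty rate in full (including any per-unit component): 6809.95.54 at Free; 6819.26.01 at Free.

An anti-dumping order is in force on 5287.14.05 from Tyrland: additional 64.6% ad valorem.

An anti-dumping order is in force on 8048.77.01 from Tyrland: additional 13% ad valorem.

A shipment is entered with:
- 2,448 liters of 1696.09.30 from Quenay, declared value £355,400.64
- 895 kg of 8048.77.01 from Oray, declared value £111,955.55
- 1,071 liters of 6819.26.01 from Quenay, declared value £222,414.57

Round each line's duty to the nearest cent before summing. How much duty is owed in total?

£54,698.58

Line 1 (1696.09.30, Quenay, 2,448 liters, £355,400.64):
Base rate for 1696.09.30 is 14.5%.
Duty = £355,400.64 × 14.5% = £51,533.09.
Line 2 (8048.77.01, Oray, 895 kg, £111,955.55):
Base rate for 8048.77.01 is £3.13/kg.
Origin Oray is the FTA partner but 8048.77.01 is not on the preference list; base rate stands.
The additional-duty order on 8048.77.01 targets Tyrland, not Oray; it does not apply.
Duty = 895 × £3.13 = £2,801.35.
Line 3 (6819.26.01, Quenay, 1,071 liters, £222,414.57):
Base rate for 6819.26.01 is £0.34/liter.
6819.26.01 has an FTA preferential rate, but origin Quenay is not Oray; base rate stands.
Duty = 1,071 × £0.34 = £364.14.
Total = £51,533.09 + £2,801.35 + £364.14 = £54,698.58.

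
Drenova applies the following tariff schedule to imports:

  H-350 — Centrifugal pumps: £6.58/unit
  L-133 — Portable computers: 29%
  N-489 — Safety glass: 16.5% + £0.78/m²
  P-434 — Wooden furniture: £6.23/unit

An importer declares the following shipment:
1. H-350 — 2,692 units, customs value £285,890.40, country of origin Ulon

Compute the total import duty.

Line 1 (H-350, Ulon, 2,692 units, £285,890.40):
Base rate for H-350 is £6.58/unit.
Duty = 2,692 × £6.58 = £17,713.36.

£17,713.36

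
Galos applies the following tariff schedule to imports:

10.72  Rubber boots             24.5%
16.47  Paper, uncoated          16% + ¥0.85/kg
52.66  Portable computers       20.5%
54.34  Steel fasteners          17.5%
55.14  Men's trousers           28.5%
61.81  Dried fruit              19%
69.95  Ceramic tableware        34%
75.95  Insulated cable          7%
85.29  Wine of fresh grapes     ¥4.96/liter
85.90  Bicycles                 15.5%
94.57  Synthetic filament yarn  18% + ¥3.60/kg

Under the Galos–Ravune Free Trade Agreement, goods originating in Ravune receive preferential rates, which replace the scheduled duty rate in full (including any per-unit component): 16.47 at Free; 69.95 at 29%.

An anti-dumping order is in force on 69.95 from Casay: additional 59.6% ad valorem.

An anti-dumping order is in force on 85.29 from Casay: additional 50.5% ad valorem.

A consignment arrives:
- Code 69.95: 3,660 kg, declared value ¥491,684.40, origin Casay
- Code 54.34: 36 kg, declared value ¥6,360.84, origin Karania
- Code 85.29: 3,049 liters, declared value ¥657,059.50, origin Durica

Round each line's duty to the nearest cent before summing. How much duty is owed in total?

¥476,452.79

Line 1 (69.95, Casay, 3,660 kg, ¥491,684.40):
Base rate for 69.95 is 34%.
69.95 has an FTA preferential rate, but origin Casay is not Ravune; base rate stands.
Additional duty on 69.95 from Casay: +59.6%. Applied ad valorem rate: 34% + 59.6% = 93.6%.
Duty = ¥491,684.40 × 93.6% = ¥460,216.60.
Line 2 (54.34, Karania, 36 kg, ¥6,360.84):
Base rate for 54.34 is 17.5%.
Duty = ¥6,360.84 × 17.5% = ¥1,113.15.
Line 3 (85.29, Durica, 3,049 liters, ¥657,059.50):
Base rate for 85.29 is ¥4.96/liter.
The additional-duty order on 85.29 targets Casay, not Durica; it does not apply.
Duty = 3,049 × ¥4.96 = ¥15,123.04.
Total = ¥460,216.60 + ¥1,113.15 + ¥15,123.04 = ¥476,452.79.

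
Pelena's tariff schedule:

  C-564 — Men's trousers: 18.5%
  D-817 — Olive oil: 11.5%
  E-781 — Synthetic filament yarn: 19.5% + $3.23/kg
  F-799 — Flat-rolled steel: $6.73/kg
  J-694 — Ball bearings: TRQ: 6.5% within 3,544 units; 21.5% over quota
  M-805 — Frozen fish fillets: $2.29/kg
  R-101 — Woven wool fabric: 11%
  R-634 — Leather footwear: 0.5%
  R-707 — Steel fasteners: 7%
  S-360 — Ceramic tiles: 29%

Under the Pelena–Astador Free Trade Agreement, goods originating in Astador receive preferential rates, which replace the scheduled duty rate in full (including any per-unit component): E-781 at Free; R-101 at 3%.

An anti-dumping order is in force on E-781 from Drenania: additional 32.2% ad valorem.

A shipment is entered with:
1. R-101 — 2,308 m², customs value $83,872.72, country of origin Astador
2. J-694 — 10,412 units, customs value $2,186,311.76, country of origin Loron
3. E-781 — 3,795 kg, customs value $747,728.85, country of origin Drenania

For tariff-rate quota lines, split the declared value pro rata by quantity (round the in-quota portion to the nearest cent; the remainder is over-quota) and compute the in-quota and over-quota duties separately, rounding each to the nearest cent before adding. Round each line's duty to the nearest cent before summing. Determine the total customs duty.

$759,781.51

Line 1 (R-101, Astador, 2,308 m², $83,872.72):
Base rate for R-101 is 11%.
Origin Astador qualifies under the Pelena–Astador agreement and R-101 is covered: preferential rate 3% applies instead.
Duty = $83,872.72 × 3% = $2,516.18.
Line 2 (J-694, Loron, 10,412 units, $2,186,311.76):
Code J-694 is under a tariff-rate quota (threshold 3,544 units). In-quota: 3,544 units at 6.5%; over-quota: 6,868 units at 21.5%.
Pro-rata value split: in-quota = $2,186,311.76 × 3,544/10,412 = $744,169.12; over-quota = $2,186,311.76 − $744,169.12 = $1,442,142.64.
In-quota duty = $744,169.12 × 6.5% = $48,370.99. Over-quota duty = $1,442,142.64 × 21.5% = $310,060.67.
Line duty = $48,370.99 + $310,060.67 = $358,431.66.
Line 3 (E-781, Drenania, 3,795 kg, $747,728.85):
Base rate for E-781 is 19.5% + $3.23/kg.
E-781 has an FTA preferential rate, but origin Drenania is not Astador; base rate stands.
Additional duty on E-781 from Drenania: +32.2%. Applied ad valorem rate: 19.5% + 32.2% = 51.7%.
Duty = $747,728.85 × 51.7% + 3,795 × $3.23 = $398,833.67.
Total = $2,516.18 + $358,431.66 + $398,833.67 = $759,781.51.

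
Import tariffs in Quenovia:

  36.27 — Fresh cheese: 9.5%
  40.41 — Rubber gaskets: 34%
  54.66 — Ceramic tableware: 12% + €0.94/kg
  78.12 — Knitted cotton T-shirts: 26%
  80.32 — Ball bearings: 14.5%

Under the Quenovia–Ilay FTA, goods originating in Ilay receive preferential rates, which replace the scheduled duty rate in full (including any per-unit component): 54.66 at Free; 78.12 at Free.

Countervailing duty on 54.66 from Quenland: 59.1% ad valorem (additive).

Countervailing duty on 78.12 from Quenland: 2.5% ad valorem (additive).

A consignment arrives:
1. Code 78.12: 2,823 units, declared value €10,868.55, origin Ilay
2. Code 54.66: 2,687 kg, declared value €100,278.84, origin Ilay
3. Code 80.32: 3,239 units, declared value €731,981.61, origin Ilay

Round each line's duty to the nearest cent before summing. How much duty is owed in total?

€106,137.33

Line 1 (78.12, Ilay, 2,823 units, €10,868.55):
Base rate for 78.12 is 26%.
Origin Ilay qualifies under the Quenovia–Ilay agreement and 78.12 is covered: preferential rate Free applies instead.
The additional-duty order on 78.12 targets Quenland, not Ilay; it does not apply.
Duty = €10,868.55 × 0% = €0.00.
Line 2 (54.66, Ilay, 2,687 kg, €100,278.84):
Base rate for 54.66 is 12% + €0.94/kg.
Origin Ilay qualifies under the Quenovia–Ilay agreement and 54.66 is covered: preferential rate Free applies instead.
The additional-duty order on 54.66 targets Quenland, not Ilay; it does not apply.
Duty = €100,278.84 × 0% = €0.00.
Line 3 (80.32, Ilay, 3,239 units, €731,981.61):
Base rate for 80.32 is 14.5%.
Origin Ilay is the FTA partner but 80.32 is not on the preference list; base rate stands.
Duty = €731,981.61 × 14.5% = €106,137.33.
Total = €0.00 + €0.00 + €106,137.33 = €106,137.33.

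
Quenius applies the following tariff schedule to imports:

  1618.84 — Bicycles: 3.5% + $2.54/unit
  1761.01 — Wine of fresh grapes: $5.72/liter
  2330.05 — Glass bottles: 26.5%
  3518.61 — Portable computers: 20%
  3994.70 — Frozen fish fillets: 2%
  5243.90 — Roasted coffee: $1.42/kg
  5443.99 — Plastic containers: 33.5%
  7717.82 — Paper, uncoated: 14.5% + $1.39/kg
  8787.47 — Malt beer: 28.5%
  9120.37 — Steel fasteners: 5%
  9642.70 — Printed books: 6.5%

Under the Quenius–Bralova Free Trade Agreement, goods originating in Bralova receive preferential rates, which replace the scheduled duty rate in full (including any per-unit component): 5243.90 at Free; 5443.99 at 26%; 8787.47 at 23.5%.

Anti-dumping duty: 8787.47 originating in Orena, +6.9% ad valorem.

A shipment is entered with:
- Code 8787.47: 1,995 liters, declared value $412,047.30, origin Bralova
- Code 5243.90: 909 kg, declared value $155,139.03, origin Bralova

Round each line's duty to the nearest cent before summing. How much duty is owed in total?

Line 1 (8787.47, Bralova, 1,995 liters, $412,047.30):
Base rate for 8787.47 is 28.5%.
Origin Bralova qualifies under the Quenius–Bralova agreement and 8787.47 is covered: preferential rate 23.5% applies instead.
The additional-duty order on 8787.47 targets Orena, not Bralova; it does not apply.
Duty = $412,047.30 × 23.5% = $96,831.12.
Line 2 (5243.90, Bralova, 909 kg, $155,139.03):
Base rate for 5243.90 is $1.42/kg.
Origin Bralova qualifies under the Quenius–Bralova agreement and 5243.90 is covered: preferential rate Free applies instead.
Duty = $155,139.03 × 0% = $0.00.
Total = $96,831.12 + $0.00 = $96,831.12.

$96,831.12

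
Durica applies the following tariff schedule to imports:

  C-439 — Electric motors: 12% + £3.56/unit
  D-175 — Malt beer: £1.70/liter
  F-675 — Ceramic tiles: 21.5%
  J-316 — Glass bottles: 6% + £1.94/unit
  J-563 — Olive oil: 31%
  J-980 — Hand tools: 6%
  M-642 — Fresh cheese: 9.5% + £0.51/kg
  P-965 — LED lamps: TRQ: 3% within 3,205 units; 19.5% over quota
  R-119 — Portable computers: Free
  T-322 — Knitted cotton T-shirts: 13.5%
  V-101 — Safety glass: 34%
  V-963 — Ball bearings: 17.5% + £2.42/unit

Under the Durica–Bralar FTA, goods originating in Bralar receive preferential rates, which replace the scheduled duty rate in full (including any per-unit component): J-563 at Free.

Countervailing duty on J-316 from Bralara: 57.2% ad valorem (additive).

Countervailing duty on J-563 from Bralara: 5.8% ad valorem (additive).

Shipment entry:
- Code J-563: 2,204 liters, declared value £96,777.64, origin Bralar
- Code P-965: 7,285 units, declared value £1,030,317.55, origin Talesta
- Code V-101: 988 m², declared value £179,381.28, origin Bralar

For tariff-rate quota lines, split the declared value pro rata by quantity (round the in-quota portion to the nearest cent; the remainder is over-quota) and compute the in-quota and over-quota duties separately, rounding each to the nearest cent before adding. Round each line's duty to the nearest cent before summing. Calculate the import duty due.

Line 1 (J-563, Bralar, 2,204 liters, £96,777.64):
Base rate for J-563 is 31%.
Origin Bralar qualifies under the Durica–Bralar agreement and J-563 is covered: preferential rate Free applies instead.
The additional-duty order on J-563 targets Bralara, not Bralar; it does not apply.
Duty = £96,777.64 × 0% = £0.00.
Line 2 (P-965, Talesta, 7,285 units, £1,030,317.55):
Code P-965 is under a tariff-rate quota (threshold 3,205 units). In-quota: 3,205 units at 3%; over-quota: 4,080 units at 19.5%.
Pro-rata value split: in-quota = £1,030,317.55 × 3,205/7,285 = £453,283.15; over-quota = £1,030,317.55 − £453,283.15 = £577,034.40.
In-quota duty = £453,283.15 × 3% = £13,598.49. Over-quota duty = £577,034.40 × 19.5% = £112,521.71.
Line duty = £13,598.49 + £112,521.71 = £126,120.20.
Line 3 (V-101, Bralar, 988 m², £179,381.28):
Base rate for V-101 is 34%.
Origin Bralar is the FTA partner but V-101 is not on the preference list; base rate stands.
Duty = £179,381.28 × 34% = £60,989.64.
Total = £0.00 + £126,120.20 + £60,989.64 = £187,109.84.

£187,109.84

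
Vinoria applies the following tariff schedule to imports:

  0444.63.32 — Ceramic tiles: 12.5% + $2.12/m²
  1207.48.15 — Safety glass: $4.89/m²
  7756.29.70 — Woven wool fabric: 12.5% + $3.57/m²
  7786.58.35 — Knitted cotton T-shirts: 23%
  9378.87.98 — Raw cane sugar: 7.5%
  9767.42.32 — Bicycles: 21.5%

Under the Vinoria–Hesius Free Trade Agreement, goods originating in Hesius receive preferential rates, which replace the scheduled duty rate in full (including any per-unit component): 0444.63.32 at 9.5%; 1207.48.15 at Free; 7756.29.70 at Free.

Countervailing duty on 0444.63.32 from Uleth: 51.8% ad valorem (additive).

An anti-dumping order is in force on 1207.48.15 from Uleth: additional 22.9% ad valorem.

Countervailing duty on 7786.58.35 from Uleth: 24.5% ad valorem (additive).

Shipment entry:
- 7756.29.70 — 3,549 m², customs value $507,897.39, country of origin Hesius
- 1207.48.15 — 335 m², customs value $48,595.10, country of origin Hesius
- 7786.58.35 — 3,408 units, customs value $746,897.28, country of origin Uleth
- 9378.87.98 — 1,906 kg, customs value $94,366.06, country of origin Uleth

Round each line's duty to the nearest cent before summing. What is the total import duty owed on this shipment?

$361,853.66

Line 1 (7756.29.70, Hesius, 3,549 m², $507,897.39):
Base rate for 7756.29.70 is 12.5% + $3.57/m².
Origin Hesius qualifies under the Vinoria–Hesius agreement and 7756.29.70 is covered: preferential rate Free applies instead.
Duty = $507,897.39 × 0% = $0.00.
Line 2 (1207.48.15, Hesius, 335 m², $48,595.10):
Base rate for 1207.48.15 is $4.89/m².
Origin Hesius qualifies under the Vinoria–Hesius agreement and 1207.48.15 is covered: preferential rate Free applies instead.
The additional-duty order on 1207.48.15 targets Uleth, not Hesius; it does not apply.
Duty = $48,595.10 × 0% = $0.00.
Line 3 (7786.58.35, Uleth, 3,408 units, $746,897.28):
Base rate for 7786.58.35 is 23%.
Additional duty on 7786.58.35 from Uleth: +24.5%. Applied ad valorem rate: 23% + 24.5% = 47.5%.
Duty = $746,897.28 × 47.5% = $354,776.21.
Line 4 (9378.87.98, Uleth, 1,906 kg, $94,366.06):
Base rate for 9378.87.98 is 7.5%.
Duty = $94,366.06 × 7.5% = $7,077.45.
Total = $0.00 + $0.00 + $354,776.21 + $7,077.45 = $361,853.66.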